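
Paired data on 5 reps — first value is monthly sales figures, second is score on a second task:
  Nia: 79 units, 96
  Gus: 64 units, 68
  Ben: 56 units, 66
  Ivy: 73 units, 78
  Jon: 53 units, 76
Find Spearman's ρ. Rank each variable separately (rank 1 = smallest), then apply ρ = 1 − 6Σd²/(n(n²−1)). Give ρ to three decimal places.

Ranks of variable 1: 5, 3, 2, 4, 1
Ranks of variable 2: 5, 2, 1, 4, 3
d = r₁ − r₂: 0, 1, 1, 0, -2
d²: 0, 1, 1, 0, 4; Σd² = 6
ρ = 1 − 6·6/(5·24) = 1 − 36/120 = 0.700

0.700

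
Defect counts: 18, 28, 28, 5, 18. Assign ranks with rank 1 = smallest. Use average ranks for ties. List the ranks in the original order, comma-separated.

Sorted (ascending): 5, 18, 18, 28, 28
The 2 values of 18 occupy positions 2–3 → average rank (2+3)/2 = 2.5.
The 2 values of 28 occupy positions 4–5 → average rank (4+5)/2 = 4.5.

2.5, 4.5, 4.5, 1, 2.5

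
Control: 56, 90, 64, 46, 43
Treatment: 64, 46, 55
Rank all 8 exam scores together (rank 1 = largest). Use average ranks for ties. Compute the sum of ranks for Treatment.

14

Sorted (descending): 90, 64, 64, 56, 55, 46, 46, 43
The 2 values of 64 occupy positions 2–3 → average rank (2+3)/2 = 2.5.
The 2 values of 46 occupy positions 6–7 → average rank (6+7)/2 = 6.5.
Treatment values → pooled ranks: 64→2.5, 46→6.5, 55→5
Rank sum = 2.5 + 6.5 + 5 = 14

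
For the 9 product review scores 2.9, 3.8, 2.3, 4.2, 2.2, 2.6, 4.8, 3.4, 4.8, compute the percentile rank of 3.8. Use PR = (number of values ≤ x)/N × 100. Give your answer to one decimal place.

66.7

N = 9.
Strictly below 3.8: 5. Equal to 3.8: 1.
PR = 6/9 × 100 = 66.7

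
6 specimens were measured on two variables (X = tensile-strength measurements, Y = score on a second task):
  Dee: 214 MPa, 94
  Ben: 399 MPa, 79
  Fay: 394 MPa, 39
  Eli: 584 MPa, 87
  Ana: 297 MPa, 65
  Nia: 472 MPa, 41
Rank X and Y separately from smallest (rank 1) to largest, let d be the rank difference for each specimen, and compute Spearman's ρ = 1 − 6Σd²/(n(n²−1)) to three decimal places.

-0.143

Ranks of variable 1: 1, 4, 3, 6, 2, 5
Ranks of variable 2: 6, 4, 1, 5, 3, 2
d = r₁ − r₂: -5, 0, 2, 1, -1, 3
d²: 25, 0, 4, 1, 1, 9; Σd² = 40
ρ = 1 − 6·40/(6·35) = 1 − 240/210 = -0.143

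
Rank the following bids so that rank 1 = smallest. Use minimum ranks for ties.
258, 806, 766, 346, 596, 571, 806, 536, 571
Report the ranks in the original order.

1, 8, 7, 2, 6, 4, 8, 3, 4

Sorted (ascending): 258, 346, 536, 571, 571, 596, 766, 806, 806
The 2 values of 571 occupy positions 4–5 → each gets rank 4.
The 2 values of 806 occupy positions 8–9 → each gets rank 8.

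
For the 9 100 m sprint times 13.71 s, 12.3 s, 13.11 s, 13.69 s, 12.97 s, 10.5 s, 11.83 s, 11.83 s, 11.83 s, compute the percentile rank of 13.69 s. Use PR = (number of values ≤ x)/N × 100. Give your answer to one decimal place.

N = 9.
Strictly below 13.69: 7. Equal to 13.69: 1.
PR = 8/9 × 100 = 88.9

88.9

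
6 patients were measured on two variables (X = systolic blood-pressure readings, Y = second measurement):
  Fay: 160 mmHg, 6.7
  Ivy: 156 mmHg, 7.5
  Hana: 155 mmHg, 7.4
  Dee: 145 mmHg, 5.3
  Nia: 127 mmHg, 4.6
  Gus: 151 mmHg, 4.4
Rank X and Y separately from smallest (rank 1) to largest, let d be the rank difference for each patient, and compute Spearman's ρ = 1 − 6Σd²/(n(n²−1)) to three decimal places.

Ranks of variable 1: 6, 5, 4, 2, 1, 3
Ranks of variable 2: 4, 6, 5, 3, 2, 1
d = r₁ − r₂: 2, -1, -1, -1, -1, 2
d²: 4, 1, 1, 1, 1, 4; Σd² = 12
ρ = 1 − 6·12/(6·35) = 1 − 72/210 = 0.657

0.657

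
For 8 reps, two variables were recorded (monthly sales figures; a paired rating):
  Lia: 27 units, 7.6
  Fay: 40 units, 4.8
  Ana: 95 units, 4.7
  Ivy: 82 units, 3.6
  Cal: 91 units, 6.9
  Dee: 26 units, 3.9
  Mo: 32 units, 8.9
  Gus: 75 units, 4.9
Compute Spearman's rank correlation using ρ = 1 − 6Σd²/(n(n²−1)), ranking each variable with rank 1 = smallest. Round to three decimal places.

-0.214

Ranks of variable 1: 2, 4, 8, 6, 7, 1, 3, 5
Ranks of variable 2: 7, 4, 3, 1, 6, 2, 8, 5
d = r₁ − r₂: -5, 0, 5, 5, 1, -1, -5, 0
d²: 25, 0, 25, 25, 1, 1, 25, 0; Σd² = 102
ρ = 1 − 6·102/(8·63) = 1 − 612/504 = -0.214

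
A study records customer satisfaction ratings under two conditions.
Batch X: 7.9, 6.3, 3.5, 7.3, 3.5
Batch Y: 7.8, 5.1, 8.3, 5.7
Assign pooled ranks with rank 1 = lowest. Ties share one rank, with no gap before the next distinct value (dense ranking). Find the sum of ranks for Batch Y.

19

Sorted (ascending): 3.5, 3.5, 5.1, 5.7, 6.3, 7.3, 7.8, 7.9, 8.3
The 2 values of 3.5 share dense rank 1.
Remaining distinct values take the next consecutive integers.
Batch Y values → pooled ranks: 7.8→6, 5.1→2, 8.3→8, 5.7→3
Rank sum = 6 + 2 + 8 + 3 = 19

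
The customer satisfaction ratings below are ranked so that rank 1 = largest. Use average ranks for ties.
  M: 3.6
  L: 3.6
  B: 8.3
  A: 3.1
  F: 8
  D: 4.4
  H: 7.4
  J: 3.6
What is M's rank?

6

Sorted (descending): 8.3, 8, 7.4, 4.4, 3.6, 3.6, 3.6, 3.1
The 3 values of 3.6 occupy positions 5–7 → average rank 6.
M has value 3.6 → rank 6.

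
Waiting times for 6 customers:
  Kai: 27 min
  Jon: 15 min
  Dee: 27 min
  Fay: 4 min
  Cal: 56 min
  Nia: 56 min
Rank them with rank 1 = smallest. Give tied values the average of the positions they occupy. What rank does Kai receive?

Sorted (ascending): 4, 15, 27, 27, 56, 56
The 2 values of 27 occupy positions 3–4 → average rank (3+4)/2 = 3.5.
The 2 values of 56 occupy positions 5–6 → average rank (5+6)/2 = 5.5.
Kai has value 27 min → rank 3.5.

3.5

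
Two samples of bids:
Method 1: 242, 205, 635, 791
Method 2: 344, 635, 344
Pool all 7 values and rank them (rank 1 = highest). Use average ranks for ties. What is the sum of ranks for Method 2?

Sorted (descending): 791, 635, 635, 344, 344, 242, 205
The 2 values of 635 occupy positions 2–3 → average rank (2+3)/2 = 2.5.
The 2 values of 344 occupy positions 4–5 → average rank (4+5)/2 = 4.5.
Method 2 values → pooled ranks: 344→4.5, 635→2.5, 344→4.5
Rank sum = 4.5 + 2.5 + 4.5 = 11.5

11.5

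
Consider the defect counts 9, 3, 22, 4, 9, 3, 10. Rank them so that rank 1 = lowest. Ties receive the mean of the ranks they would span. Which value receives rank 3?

4

Sorted (ascending): 3, 3, 4, 9, 9, 10, 22
The 2 values of 3 occupy positions 1–2 → average rank (1+2)/2 = 1.5.
The 2 values of 9 occupy positions 4–5 → average rank (4+5)/2 = 4.5.
Rank 3 → value 4.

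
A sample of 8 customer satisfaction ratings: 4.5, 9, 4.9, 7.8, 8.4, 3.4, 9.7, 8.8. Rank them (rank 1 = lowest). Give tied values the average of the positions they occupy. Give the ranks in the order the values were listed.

Sorted (ascending): 3.4, 4.5, 4.9, 7.8, 8.4, 8.8, 9, 9.7
No ties — each value takes its position as its rank.

2, 7, 3, 4, 5, 1, 8, 6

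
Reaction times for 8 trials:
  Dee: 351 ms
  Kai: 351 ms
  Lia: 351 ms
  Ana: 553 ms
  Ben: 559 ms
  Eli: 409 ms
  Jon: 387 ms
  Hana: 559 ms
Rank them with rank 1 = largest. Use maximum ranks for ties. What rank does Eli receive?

4

Sorted (descending): 559, 559, 553, 409, 387, 351, 351, 351
The 2 values of 559 occupy positions 1–2 → each gets rank 2.
The 3 values of 351 occupy positions 6–8 → each gets rank 8.
Eli has value 409 ms → rank 4.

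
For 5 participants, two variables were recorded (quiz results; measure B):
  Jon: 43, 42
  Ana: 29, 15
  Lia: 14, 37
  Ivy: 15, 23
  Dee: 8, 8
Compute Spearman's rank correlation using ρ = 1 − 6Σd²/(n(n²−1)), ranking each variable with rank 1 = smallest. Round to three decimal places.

0.600

Ranks of variable 1: 5, 4, 2, 3, 1
Ranks of variable 2: 5, 2, 4, 3, 1
d = r₁ − r₂: 0, 2, -2, 0, 0
d²: 0, 4, 4, 0, 0; Σd² = 8
ρ = 1 − 6·8/(5·24) = 1 − 48/120 = 0.600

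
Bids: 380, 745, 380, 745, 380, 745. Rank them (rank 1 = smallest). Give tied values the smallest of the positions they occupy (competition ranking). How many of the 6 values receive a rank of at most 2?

3

Sorted (ascending): 380, 380, 380, 745, 745, 745
The 3 values of 380 occupy positions 1–3 → each gets rank 1.
The 3 values of 745 occupy positions 4–6 → each gets rank 4.
Ranks ≤ 2: {1, 1, 1} → 3 values.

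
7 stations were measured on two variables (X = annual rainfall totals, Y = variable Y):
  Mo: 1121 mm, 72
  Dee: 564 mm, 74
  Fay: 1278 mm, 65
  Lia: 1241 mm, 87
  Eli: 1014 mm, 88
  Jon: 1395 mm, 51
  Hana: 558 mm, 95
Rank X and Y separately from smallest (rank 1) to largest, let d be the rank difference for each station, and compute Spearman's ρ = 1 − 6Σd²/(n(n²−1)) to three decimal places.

-0.821

Ranks of variable 1: 4, 2, 6, 5, 3, 7, 1
Ranks of variable 2: 3, 4, 2, 5, 6, 1, 7
d = r₁ − r₂: 1, -2, 4, 0, -3, 6, -6
d²: 1, 4, 16, 0, 9, 36, 36; Σd² = 102
ρ = 1 − 6·102/(7·48) = 1 − 612/336 = -0.821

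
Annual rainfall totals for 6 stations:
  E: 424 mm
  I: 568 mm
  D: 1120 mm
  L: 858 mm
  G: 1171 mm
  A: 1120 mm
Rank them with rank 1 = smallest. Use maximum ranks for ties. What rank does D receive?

Sorted (ascending): 424, 568, 858, 1120, 1120, 1171
The 2 values of 1120 occupy positions 4–5 → each gets rank 5.
D has value 1120 mm → rank 5.

5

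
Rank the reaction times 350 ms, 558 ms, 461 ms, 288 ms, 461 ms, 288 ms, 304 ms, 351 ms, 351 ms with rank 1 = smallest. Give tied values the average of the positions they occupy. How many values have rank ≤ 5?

Sorted (ascending): 288, 288, 304, 350, 351, 351, 461, 461, 558
The 2 values of 288 occupy positions 1–2 → average rank (1+2)/2 = 1.5.
The 2 values of 351 occupy positions 5–6 → average rank (5+6)/2 = 5.5.
The 2 values of 461 occupy positions 7–8 → average rank (7+8)/2 = 7.5.
Ranks ≤ 5: {1.5, 1.5, 3, 4} → 4 values.

4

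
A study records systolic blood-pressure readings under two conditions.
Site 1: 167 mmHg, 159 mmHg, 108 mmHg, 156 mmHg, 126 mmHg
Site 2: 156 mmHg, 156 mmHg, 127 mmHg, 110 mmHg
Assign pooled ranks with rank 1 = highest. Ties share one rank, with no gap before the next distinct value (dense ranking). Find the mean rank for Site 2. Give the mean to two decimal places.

Sorted (descending): 167, 159, 156, 156, 156, 127, 126, 110, 108
The 3 values of 156 share dense rank 3.
Remaining distinct values take the next consecutive integers.
Site 2 values → pooled ranks: 156→3, 156→3, 127→4, 110→6
Mean rank = (3 + 3 + 4 + 6) / 4 = 4.00

4.00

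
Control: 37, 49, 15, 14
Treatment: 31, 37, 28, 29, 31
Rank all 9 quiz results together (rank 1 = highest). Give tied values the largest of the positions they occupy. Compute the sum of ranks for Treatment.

Sorted (descending): 49, 37, 37, 31, 31, 29, 28, 15, 14
The 2 values of 37 occupy positions 2–3 → each gets rank 3.
The 2 values of 31 occupy positions 4–5 → each gets rank 5.
Treatment values → pooled ranks: 31→5, 37→3, 28→7, 29→6, 31→5
Rank sum = 5 + 3 + 7 + 6 + 5 = 26

26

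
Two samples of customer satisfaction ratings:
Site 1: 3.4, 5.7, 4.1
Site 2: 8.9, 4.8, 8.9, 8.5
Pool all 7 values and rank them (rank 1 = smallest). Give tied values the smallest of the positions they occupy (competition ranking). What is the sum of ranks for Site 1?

7

Sorted (ascending): 3.4, 4.1, 4.8, 5.7, 8.5, 8.9, 8.9
The 2 values of 8.9 occupy positions 6–7 → each gets rank 6.
Site 1 values → pooled ranks: 3.4→1, 5.7→4, 4.1→2
Rank sum = 1 + 4 + 2 = 7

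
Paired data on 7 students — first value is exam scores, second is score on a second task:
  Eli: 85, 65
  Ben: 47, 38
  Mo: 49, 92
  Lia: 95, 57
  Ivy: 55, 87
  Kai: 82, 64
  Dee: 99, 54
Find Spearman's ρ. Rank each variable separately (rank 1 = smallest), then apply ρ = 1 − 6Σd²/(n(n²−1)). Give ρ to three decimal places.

Ranks of variable 1: 5, 1, 2, 6, 3, 4, 7
Ranks of variable 2: 5, 1, 7, 3, 6, 4, 2
d = r₁ − r₂: 0, 0, -5, 3, -3, 0, 5
d²: 0, 0, 25, 9, 9, 0, 25; Σd² = 68
ρ = 1 − 6·68/(7·48) = 1 − 408/336 = -0.214

-0.214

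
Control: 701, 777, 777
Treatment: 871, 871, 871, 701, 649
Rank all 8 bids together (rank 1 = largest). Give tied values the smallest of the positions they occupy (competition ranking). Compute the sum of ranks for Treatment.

Sorted (descending): 871, 871, 871, 777, 777, 701, 701, 649
The 3 values of 871 occupy positions 1–3 → each gets rank 1.
The 2 values of 777 occupy positions 4–5 → each gets rank 4.
The 2 values of 701 occupy positions 6–7 → each gets rank 6.
Treatment values → pooled ranks: 871→1, 871→1, 871→1, 701→6, 649→8
Rank sum = 1 + 1 + 1 + 6 + 8 = 17

17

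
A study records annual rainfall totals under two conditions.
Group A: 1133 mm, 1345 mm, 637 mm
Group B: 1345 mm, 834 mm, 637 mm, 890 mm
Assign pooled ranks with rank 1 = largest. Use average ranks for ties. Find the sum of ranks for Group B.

17

Sorted (descending): 1345, 1345, 1133, 890, 834, 637, 637
The 2 values of 1345 occupy positions 1–2 → average rank (1+2)/2 = 1.5.
The 2 values of 637 occupy positions 6–7 → average rank (6+7)/2 = 6.5.
Group B values → pooled ranks: 1345→1.5, 834→5, 637→6.5, 890→4
Rank sum = 1.5 + 5 + 6.5 + 4 = 17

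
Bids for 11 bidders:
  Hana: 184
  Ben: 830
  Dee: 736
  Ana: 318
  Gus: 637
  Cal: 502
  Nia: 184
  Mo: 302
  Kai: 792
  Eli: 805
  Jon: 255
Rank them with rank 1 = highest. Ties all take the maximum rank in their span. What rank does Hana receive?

11

Sorted (descending): 830, 805, 792, 736, 637, 502, 318, 302, 255, 184, 184
The 2 values of 184 occupy positions 10–11 → each gets rank 11.
Hana has value 184 → rank 11.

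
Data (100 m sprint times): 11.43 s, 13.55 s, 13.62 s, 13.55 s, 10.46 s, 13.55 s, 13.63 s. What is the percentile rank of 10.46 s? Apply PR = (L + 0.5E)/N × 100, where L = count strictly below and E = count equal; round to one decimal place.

N = 7.
Strictly below 10.46: 0. Equal to 10.46: 1.
PR = (0 + 0.5·1)/7 × 100 = 7.1

7.1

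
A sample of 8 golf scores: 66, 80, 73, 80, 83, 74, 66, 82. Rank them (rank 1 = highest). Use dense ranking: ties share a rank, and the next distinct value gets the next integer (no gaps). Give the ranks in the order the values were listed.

6, 3, 5, 3, 1, 4, 6, 2

Sorted (descending): 83, 82, 80, 80, 74, 73, 66, 66
The 2 values of 80 share dense rank 3.
The 2 values of 66 share dense rank 6.
Remaining distinct values take the next consecutive integers.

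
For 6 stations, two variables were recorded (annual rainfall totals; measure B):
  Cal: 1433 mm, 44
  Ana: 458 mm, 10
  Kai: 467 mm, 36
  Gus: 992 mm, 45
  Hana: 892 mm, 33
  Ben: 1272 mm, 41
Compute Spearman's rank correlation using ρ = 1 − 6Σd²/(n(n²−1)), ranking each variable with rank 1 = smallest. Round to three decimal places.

Ranks of variable 1: 6, 1, 2, 4, 3, 5
Ranks of variable 2: 5, 1, 3, 6, 2, 4
d = r₁ − r₂: 1, 0, -1, -2, 1, 1
d²: 1, 0, 1, 4, 1, 1; Σd² = 8
ρ = 1 − 6·8/(6·35) = 1 − 48/210 = 0.771

0.771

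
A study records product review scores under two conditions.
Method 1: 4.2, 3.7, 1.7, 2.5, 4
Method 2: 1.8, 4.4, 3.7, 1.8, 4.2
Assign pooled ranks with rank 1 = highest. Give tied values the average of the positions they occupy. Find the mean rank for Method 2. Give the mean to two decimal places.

5.20

Sorted (descending): 4.4, 4.2, 4.2, 4, 3.7, 3.7, 2.5, 1.8, 1.8, 1.7
The 2 values of 4.2 occupy positions 2–3 → average rank (2+3)/2 = 2.5.
The 2 values of 3.7 occupy positions 5–6 → average rank (5+6)/2 = 5.5.
The 2 values of 1.8 occupy positions 8–9 → average rank (8+9)/2 = 8.5.
Method 2 values → pooled ranks: 1.8→8.5, 4.4→1, 3.7→5.5, 1.8→8.5, 4.2→2.5
Mean rank = (8.5 + 1 + 5.5 + 8.5 + 2.5) / 5 = 5.20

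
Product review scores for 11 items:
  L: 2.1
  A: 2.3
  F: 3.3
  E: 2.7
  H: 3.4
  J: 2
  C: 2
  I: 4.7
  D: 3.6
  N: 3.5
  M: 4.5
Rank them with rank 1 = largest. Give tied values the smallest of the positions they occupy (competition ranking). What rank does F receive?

6

Sorted (descending): 4.7, 4.5, 3.6, 3.5, 3.4, 3.3, 2.7, 2.3, 2.1, 2, 2
The 2 values of 2 occupy positions 10–11 → each gets rank 10.
F has value 3.3 → rank 6.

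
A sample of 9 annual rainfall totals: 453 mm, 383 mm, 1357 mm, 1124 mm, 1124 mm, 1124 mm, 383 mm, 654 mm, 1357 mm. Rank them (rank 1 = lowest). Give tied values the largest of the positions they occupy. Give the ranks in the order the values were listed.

3, 2, 9, 7, 7, 7, 2, 4, 9

Sorted (ascending): 383, 383, 453, 654, 1124, 1124, 1124, 1357, 1357
The 2 values of 383 occupy positions 1–2 → each gets rank 2.
The 3 values of 1124 occupy positions 5–7 → each gets rank 7.
The 2 values of 1357 occupy positions 8–9 → each gets rank 9.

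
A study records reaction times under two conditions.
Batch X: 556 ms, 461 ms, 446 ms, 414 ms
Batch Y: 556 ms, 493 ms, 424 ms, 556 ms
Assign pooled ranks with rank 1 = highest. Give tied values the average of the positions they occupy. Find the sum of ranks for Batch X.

Sorted (descending): 556, 556, 556, 493, 461, 446, 424, 414
The 3 values of 556 occupy positions 1–3 → average rank 2.
Batch X values → pooled ranks: 556→2, 461→5, 446→6, 414→8
Rank sum = 2 + 5 + 6 + 8 = 21

21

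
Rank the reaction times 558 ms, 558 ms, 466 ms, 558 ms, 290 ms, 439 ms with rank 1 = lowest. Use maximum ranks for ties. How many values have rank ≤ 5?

3

Sorted (ascending): 290, 439, 466, 558, 558, 558
The 3 values of 558 occupy positions 4–6 → each gets rank 6.
Ranks ≤ 5: {1, 2, 3} → 3 values.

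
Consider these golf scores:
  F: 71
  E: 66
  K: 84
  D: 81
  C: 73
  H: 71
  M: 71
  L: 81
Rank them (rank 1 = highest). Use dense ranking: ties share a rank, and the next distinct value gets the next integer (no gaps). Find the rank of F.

4

Sorted (descending): 84, 81, 81, 73, 71, 71, 71, 66
The 2 values of 81 share dense rank 2.
The 3 values of 71 share dense rank 4.
Remaining distinct values take the next consecutive integers.
F has value 71 → rank 4.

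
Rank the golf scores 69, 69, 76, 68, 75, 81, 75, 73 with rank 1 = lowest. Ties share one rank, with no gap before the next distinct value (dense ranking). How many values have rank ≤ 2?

3

Sorted (ascending): 68, 69, 69, 73, 75, 75, 76, 81
The 2 values of 69 share dense rank 2.
The 2 values of 75 share dense rank 4.
Remaining distinct values take the next consecutive integers.
Ranks ≤ 2: {1, 2, 2} → 3 values.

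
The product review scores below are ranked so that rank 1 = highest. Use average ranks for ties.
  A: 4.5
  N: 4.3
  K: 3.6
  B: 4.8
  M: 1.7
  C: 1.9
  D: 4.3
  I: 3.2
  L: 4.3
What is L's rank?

Sorted (descending): 4.8, 4.5, 4.3, 4.3, 4.3, 3.6, 3.2, 1.9, 1.7
The 3 values of 4.3 occupy positions 3–5 → average rank 4.
L has value 4.3 → rank 4.

4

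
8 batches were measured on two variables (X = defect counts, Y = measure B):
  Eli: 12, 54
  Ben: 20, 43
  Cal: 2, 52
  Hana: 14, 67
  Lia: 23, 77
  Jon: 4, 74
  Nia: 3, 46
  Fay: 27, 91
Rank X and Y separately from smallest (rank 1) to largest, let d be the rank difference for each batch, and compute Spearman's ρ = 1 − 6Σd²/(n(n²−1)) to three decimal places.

0.548

Ranks of variable 1: 4, 6, 1, 5, 7, 3, 2, 8
Ranks of variable 2: 4, 1, 3, 5, 7, 6, 2, 8
d = r₁ − r₂: 0, 5, -2, 0, 0, -3, 0, 0
d²: 0, 25, 4, 0, 0, 9, 0, 0; Σd² = 38
ρ = 1 − 6·38/(8·63) = 1 − 228/504 = 0.548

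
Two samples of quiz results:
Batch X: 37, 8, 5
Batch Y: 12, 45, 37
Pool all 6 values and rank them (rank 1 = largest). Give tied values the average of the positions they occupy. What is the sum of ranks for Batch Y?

7.5

Sorted (descending): 45, 37, 37, 12, 8, 5
The 2 values of 37 occupy positions 2–3 → average rank (2+3)/2 = 2.5.
Batch Y values → pooled ranks: 12→4, 45→1, 37→2.5
Rank sum = 4 + 1 + 2.5 = 7.5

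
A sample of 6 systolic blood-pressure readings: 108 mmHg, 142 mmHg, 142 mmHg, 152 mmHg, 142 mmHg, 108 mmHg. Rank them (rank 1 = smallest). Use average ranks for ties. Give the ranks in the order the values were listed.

1.5, 4, 4, 6, 4, 1.5

Sorted (ascending): 108, 108, 142, 142, 142, 152
The 2 values of 108 occupy positions 1–2 → average rank (1+2)/2 = 1.5.
The 3 values of 142 occupy positions 3–5 → average rank 4.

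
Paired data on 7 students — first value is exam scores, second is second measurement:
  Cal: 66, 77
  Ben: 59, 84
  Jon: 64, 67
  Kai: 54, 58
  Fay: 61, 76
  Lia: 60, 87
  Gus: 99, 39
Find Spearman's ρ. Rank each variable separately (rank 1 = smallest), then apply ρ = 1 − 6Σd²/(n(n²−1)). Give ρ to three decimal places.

Ranks of variable 1: 6, 2, 5, 1, 4, 3, 7
Ranks of variable 2: 5, 6, 3, 2, 4, 7, 1
d = r₁ − r₂: 1, -4, 2, -1, 0, -4, 6
d²: 1, 16, 4, 1, 0, 16, 36; Σd² = 74
ρ = 1 − 6·74/(7·48) = 1 − 444/336 = -0.321

-0.321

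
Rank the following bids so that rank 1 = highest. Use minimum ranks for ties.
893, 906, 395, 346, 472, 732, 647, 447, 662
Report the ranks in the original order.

2, 1, 8, 9, 6, 3, 5, 7, 4

Sorted (descending): 906, 893, 732, 662, 647, 472, 447, 395, 346
No ties — each value takes its position as its rank.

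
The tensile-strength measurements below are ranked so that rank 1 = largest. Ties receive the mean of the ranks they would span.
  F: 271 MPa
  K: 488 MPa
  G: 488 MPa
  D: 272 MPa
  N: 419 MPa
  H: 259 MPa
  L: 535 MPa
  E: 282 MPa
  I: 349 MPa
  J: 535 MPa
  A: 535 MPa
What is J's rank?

2

Sorted (descending): 535, 535, 535, 488, 488, 419, 349, 282, 272, 271, 259
The 3 values of 535 occupy positions 1–3 → average rank 2.
The 2 values of 488 occupy positions 4–5 → average rank (4+5)/2 = 4.5.
J has value 535 MPa → rank 2.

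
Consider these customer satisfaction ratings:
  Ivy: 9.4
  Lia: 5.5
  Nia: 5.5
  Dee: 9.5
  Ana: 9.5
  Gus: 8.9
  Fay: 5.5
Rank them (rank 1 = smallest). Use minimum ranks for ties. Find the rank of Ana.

Sorted (ascending): 5.5, 5.5, 5.5, 8.9, 9.4, 9.5, 9.5
The 3 values of 5.5 occupy positions 1–3 → each gets rank 1.
The 2 values of 9.5 occupy positions 6–7 → each gets rank 6.
Ana has value 9.5 → rank 6.

6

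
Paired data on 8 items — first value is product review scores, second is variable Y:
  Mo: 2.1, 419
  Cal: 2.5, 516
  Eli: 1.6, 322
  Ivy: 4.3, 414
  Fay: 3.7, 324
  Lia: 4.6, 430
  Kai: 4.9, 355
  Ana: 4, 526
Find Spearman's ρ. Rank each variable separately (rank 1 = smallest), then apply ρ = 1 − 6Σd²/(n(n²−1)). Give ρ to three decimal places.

Ranks of variable 1: 2, 3, 1, 6, 4, 7, 8, 5
Ranks of variable 2: 5, 7, 1, 4, 2, 6, 3, 8
d = r₁ − r₂: -3, -4, 0, 2, 2, 1, 5, -3
d²: 9, 16, 0, 4, 4, 1, 25, 9; Σd² = 68
ρ = 1 − 6·68/(8·63) = 1 − 408/504 = 0.190

0.190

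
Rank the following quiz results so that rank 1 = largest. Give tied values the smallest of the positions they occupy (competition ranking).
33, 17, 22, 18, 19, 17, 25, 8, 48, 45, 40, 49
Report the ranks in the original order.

5, 10, 7, 9, 8, 10, 6, 12, 2, 3, 4, 1

Sorted (descending): 49, 48, 45, 40, 33, 25, 22, 19, 18, 17, 17, 8
The 2 values of 17 occupy positions 10–11 → each gets rank 10.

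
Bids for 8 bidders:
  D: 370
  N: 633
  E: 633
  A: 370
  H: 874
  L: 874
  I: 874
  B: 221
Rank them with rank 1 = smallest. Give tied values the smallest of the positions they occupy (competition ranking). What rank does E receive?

Sorted (ascending): 221, 370, 370, 633, 633, 874, 874, 874
The 2 values of 370 occupy positions 2–3 → each gets rank 2.
The 2 values of 633 occupy positions 4–5 → each gets rank 4.
The 3 values of 874 occupy positions 6–8 → each gets rank 6.
E has value 633 → rank 4.

4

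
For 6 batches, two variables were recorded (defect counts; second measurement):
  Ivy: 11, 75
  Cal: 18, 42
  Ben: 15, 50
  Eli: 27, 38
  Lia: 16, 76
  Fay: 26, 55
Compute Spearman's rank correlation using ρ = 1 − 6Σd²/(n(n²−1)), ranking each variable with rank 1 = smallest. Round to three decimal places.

-0.600

Ranks of variable 1: 1, 4, 2, 6, 3, 5
Ranks of variable 2: 5, 2, 3, 1, 6, 4
d = r₁ − r₂: -4, 2, -1, 5, -3, 1
d²: 16, 4, 1, 25, 9, 1; Σd² = 56
ρ = 1 − 6·56/(6·35) = 1 − 336/210 = -0.600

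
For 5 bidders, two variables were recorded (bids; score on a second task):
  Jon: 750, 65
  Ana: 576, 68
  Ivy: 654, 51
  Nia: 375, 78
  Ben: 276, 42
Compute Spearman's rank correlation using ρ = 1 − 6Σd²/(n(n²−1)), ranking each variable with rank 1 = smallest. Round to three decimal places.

0.100

Ranks of variable 1: 5, 3, 4, 2, 1
Ranks of variable 2: 3, 4, 2, 5, 1
d = r₁ − r₂: 2, -1, 2, -3, 0
d²: 4, 1, 4, 9, 0; Σd² = 18
ρ = 1 − 6·18/(5·24) = 1 − 108/120 = 0.100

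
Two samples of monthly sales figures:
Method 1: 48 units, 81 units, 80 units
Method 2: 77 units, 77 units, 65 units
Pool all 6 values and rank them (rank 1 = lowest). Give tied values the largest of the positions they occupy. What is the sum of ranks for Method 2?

Sorted (ascending): 48, 65, 77, 77, 80, 81
The 2 values of 77 occupy positions 3–4 → each gets rank 4.
Method 2 values → pooled ranks: 77→4, 77→4, 65→2
Rank sum = 4 + 4 + 2 = 10

10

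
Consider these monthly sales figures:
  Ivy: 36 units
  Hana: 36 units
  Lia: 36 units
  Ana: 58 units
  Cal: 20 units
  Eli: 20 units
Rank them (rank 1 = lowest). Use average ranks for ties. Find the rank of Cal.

Sorted (ascending): 20, 20, 36, 36, 36, 58
The 2 values of 20 occupy positions 1–2 → average rank (1+2)/2 = 1.5.
The 3 values of 36 occupy positions 3–5 → average rank 4.
Cal has value 20 units → rank 1.5.

1.5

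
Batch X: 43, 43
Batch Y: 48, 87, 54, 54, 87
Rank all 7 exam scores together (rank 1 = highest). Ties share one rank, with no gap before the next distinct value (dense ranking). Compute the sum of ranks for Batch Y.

9

Sorted (descending): 87, 87, 54, 54, 48, 43, 43
The 2 values of 87 share dense rank 1.
The 2 values of 54 share dense rank 2.
The 2 values of 43 share dense rank 4.
Remaining distinct values take the next consecutive integers.
Batch Y values → pooled ranks: 48→3, 87→1, 54→2, 54→2, 87→1
Rank sum = 3 + 1 + 2 + 2 + 1 = 9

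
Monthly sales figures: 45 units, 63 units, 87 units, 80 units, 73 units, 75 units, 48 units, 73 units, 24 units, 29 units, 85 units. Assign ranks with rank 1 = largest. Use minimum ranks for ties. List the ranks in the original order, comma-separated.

Sorted (descending): 87, 85, 80, 75, 73, 73, 63, 48, 45, 29, 24
The 2 values of 73 occupy positions 5–6 → each gets rank 5.

9, 7, 1, 3, 5, 4, 8, 5, 11, 10, 2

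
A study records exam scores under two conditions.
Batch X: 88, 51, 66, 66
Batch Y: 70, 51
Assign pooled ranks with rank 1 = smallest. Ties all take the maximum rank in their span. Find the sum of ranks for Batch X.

16

Sorted (ascending): 51, 51, 66, 66, 70, 88
The 2 values of 51 occupy positions 1–2 → each gets rank 2.
The 2 values of 66 occupy positions 3–4 → each gets rank 4.
Batch X values → pooled ranks: 88→6, 51→2, 66→4, 66→4
Rank sum = 6 + 2 + 4 + 4 = 16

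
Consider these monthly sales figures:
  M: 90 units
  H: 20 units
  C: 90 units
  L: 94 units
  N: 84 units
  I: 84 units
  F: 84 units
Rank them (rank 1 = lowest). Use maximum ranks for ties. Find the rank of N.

Sorted (ascending): 20, 84, 84, 84, 90, 90, 94
The 3 values of 84 occupy positions 2–4 → each gets rank 4.
The 2 values of 90 occupy positions 5–6 → each gets rank 6.
N has value 84 units → rank 4.

4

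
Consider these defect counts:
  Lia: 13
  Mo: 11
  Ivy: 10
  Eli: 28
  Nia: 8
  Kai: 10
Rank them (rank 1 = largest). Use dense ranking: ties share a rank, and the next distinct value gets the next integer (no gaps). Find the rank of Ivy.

4

Sorted (descending): 28, 13, 11, 10, 10, 8
The 2 values of 10 share dense rank 4.
Remaining distinct values take the next consecutive integers.
Ivy has value 10 → rank 4.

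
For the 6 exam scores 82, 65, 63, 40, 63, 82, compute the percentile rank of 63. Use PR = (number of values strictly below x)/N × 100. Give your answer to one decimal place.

N = 6.
Strictly below 63: 1. Equal to 63: 2.
PR = 1/6 × 100 = 16.7

16.7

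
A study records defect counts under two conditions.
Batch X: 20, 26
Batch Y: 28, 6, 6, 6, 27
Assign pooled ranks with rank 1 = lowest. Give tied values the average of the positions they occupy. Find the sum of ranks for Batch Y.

19

Sorted (ascending): 6, 6, 6, 20, 26, 27, 28
The 3 values of 6 occupy positions 1–3 → average rank 2.
Batch Y values → pooled ranks: 28→7, 6→2, 6→2, 6→2, 27→6
Rank sum = 7 + 2 + 2 + 2 + 6 = 19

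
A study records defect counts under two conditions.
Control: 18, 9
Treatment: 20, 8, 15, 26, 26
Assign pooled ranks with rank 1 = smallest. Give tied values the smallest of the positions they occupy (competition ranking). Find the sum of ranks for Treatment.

21

Sorted (ascending): 8, 9, 15, 18, 20, 26, 26
The 2 values of 26 occupy positions 6–7 → each gets rank 6.
Treatment values → pooled ranks: 20→5, 8→1, 15→3, 26→6, 26→6
Rank sum = 5 + 1 + 3 + 6 + 6 = 21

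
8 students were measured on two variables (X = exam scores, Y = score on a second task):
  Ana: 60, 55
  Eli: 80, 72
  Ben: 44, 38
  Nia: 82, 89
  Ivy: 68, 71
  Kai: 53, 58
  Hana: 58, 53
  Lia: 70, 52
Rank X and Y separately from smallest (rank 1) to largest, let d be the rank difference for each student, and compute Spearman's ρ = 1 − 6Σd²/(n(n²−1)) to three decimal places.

0.690

Ranks of variable 1: 4, 7, 1, 8, 5, 2, 3, 6
Ranks of variable 2: 4, 7, 1, 8, 6, 5, 3, 2
d = r₁ − r₂: 0, 0, 0, 0, -1, -3, 0, 4
d²: 0, 0, 0, 0, 1, 9, 0, 16; Σd² = 26
ρ = 1 − 6·26/(8·63) = 1 − 156/504 = 0.690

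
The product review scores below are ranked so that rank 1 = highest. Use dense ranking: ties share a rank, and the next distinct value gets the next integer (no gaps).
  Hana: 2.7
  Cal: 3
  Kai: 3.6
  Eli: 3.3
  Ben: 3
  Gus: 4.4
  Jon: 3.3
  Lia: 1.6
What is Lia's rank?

6

Sorted (descending): 4.4, 3.6, 3.3, 3.3, 3, 3, 2.7, 1.6
The 2 values of 3.3 share dense rank 3.
The 2 values of 3 share dense rank 4.
Remaining distinct values take the next consecutive integers.
Lia has value 1.6 → rank 6.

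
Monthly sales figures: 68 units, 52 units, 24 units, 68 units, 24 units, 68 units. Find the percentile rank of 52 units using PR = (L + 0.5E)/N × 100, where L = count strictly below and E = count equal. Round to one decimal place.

41.7

N = 6.
Strictly below 52: 2. Equal to 52: 1.
PR = (2 + 0.5·1)/6 × 100 = 41.7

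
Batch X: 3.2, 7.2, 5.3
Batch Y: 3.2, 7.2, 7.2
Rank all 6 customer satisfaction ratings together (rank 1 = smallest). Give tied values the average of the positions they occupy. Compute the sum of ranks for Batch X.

Sorted (ascending): 3.2, 3.2, 5.3, 7.2, 7.2, 7.2
The 2 values of 3.2 occupy positions 1–2 → average rank (1+2)/2 = 1.5.
The 3 values of 7.2 occupy positions 4–6 → average rank 5.
Batch X values → pooled ranks: 3.2→1.5, 7.2→5, 5.3→3
Rank sum = 1.5 + 5 + 3 = 9.5

9.5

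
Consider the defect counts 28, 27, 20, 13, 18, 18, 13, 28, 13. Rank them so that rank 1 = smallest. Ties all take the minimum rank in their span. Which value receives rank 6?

20

Sorted (ascending): 13, 13, 13, 18, 18, 20, 27, 28, 28
The 3 values of 13 occupy positions 1–3 → each gets rank 1.
The 2 values of 18 occupy positions 4–5 → each gets rank 4.
The 2 values of 28 occupy positions 8–9 → each gets rank 8.
Rank 6 → value 20.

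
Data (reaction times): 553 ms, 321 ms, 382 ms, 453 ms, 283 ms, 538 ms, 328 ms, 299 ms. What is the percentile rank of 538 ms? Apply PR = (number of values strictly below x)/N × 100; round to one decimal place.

75.0

N = 8.
Strictly below 538: 6. Equal to 538: 1.
PR = 6/8 × 100 = 75.0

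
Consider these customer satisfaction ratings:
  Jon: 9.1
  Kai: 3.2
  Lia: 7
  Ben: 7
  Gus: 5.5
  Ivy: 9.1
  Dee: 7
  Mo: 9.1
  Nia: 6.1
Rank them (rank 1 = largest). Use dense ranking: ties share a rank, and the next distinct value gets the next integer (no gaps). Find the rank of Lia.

Sorted (descending): 9.1, 9.1, 9.1, 7, 7, 7, 6.1, 5.5, 3.2
The 3 values of 9.1 share dense rank 1.
The 3 values of 7 share dense rank 2.
Remaining distinct values take the next consecutive integers.
Lia has value 7 → rank 2.

2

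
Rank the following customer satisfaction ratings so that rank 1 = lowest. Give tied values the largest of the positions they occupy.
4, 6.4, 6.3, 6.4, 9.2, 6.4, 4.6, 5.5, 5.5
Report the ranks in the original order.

Sorted (ascending): 4, 4.6, 5.5, 5.5, 6.3, 6.4, 6.4, 6.4, 9.2
The 2 values of 5.5 occupy positions 3–4 → each gets rank 4.
The 3 values of 6.4 occupy positions 6–8 → each gets rank 8.

1, 8, 5, 8, 9, 8, 2, 4, 4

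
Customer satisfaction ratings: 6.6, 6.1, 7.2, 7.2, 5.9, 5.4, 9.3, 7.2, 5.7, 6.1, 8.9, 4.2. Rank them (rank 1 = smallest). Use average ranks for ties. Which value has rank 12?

Sorted (ascending): 4.2, 5.4, 5.7, 5.9, 6.1, 6.1, 6.6, 7.2, 7.2, 7.2, 8.9, 9.3
The 2 values of 6.1 occupy positions 5–6 → average rank (5+6)/2 = 5.5.
The 3 values of 7.2 occupy positions 8–10 → average rank 9.
Rank 12 → value 9.3.

9.3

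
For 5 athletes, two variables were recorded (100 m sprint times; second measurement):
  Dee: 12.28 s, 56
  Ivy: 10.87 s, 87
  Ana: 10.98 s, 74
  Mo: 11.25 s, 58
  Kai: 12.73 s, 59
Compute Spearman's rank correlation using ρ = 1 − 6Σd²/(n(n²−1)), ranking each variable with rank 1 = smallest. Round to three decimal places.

Ranks of variable 1: 4, 1, 2, 3, 5
Ranks of variable 2: 1, 5, 4, 2, 3
d = r₁ − r₂: 3, -4, -2, 1, 2
d²: 9, 16, 4, 1, 4; Σd² = 34
ρ = 1 − 6·34/(5·24) = 1 − 204/120 = -0.700

-0.700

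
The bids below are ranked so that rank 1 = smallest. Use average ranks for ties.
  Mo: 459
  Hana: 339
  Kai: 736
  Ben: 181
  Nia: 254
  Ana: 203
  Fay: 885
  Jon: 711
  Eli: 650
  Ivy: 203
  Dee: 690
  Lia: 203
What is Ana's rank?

3

Sorted (ascending): 181, 203, 203, 203, 254, 339, 459, 650, 690, 711, 736, 885
The 3 values of 203 occupy positions 2–4 → average rank 3.
Ana has value 203 → rank 3.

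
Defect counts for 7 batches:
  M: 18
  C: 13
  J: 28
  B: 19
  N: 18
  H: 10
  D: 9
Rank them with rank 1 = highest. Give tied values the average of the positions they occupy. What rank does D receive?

7

Sorted (descending): 28, 19, 18, 18, 13, 10, 9
The 2 values of 18 occupy positions 3–4 → average rank (3+4)/2 = 3.5.
D has value 9 → rank 7.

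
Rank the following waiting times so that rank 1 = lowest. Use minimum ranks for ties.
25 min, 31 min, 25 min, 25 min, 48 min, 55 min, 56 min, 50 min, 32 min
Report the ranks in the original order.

Sorted (ascending): 25, 25, 25, 31, 32, 48, 50, 55, 56
The 3 values of 25 occupy positions 1–3 → each gets rank 1.

1, 4, 1, 1, 6, 8, 9, 7, 5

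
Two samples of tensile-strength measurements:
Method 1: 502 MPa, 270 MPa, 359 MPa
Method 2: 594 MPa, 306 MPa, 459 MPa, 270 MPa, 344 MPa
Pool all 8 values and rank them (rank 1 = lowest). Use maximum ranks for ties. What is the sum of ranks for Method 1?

Sorted (ascending): 270, 270, 306, 344, 359, 459, 502, 594
The 2 values of 270 occupy positions 1–2 → each gets rank 2.
Method 1 values → pooled ranks: 502→7, 270→2, 359→5
Rank sum = 7 + 2 + 5 = 14

14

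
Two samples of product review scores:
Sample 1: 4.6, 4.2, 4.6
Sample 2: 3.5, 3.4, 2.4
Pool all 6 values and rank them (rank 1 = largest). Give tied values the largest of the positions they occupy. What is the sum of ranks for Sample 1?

7

Sorted (descending): 4.6, 4.6, 4.2, 3.5, 3.4, 2.4
The 2 values of 4.6 occupy positions 1–2 → each gets rank 2.
Sample 1 values → pooled ranks: 4.6→2, 4.2→3, 4.6→2
Rank sum = 2 + 3 + 2 = 7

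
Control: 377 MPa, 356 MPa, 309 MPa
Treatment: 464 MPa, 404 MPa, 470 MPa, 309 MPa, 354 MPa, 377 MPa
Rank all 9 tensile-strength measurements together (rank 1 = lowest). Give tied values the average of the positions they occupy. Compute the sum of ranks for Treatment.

Sorted (ascending): 309, 309, 354, 356, 377, 377, 404, 464, 470
The 2 values of 309 occupy positions 1–2 → average rank (1+2)/2 = 1.5.
The 2 values of 377 occupy positions 5–6 → average rank (5+6)/2 = 5.5.
Treatment values → pooled ranks: 464→8, 404→7, 470→9, 309→1.5, 354→3, 377→5.5
Rank sum = 8 + 7 + 9 + 1.5 + 3 + 5.5 = 34

34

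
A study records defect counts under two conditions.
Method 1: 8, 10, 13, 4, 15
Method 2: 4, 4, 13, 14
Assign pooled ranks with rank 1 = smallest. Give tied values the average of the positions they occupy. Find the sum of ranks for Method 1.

26.5

Sorted (ascending): 4, 4, 4, 8, 10, 13, 13, 14, 15
The 3 values of 4 occupy positions 1–3 → average rank 2.
The 2 values of 13 occupy positions 6–7 → average rank (6+7)/2 = 6.5.
Method 1 values → pooled ranks: 8→4, 10→5, 13→6.5, 4→2, 15→9
Rank sum = 4 + 5 + 6.5 + 2 + 9 = 26.5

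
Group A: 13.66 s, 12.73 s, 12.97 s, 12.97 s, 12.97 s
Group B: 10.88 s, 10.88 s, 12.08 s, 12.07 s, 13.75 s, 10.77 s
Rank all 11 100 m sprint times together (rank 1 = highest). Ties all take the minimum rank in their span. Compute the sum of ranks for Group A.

17

Sorted (descending): 13.75, 13.66, 12.97, 12.97, 12.97, 12.73, 12.08, 12.07, 10.88, 10.88, 10.77
The 3 values of 12.97 occupy positions 3–5 → each gets rank 3.
The 2 values of 10.88 occupy positions 9–10 → each gets rank 9.
Group A values → pooled ranks: 13.66→2, 12.73→6, 12.97→3, 12.97→3, 12.97→3
Rank sum = 2 + 6 + 3 + 3 + 3 = 17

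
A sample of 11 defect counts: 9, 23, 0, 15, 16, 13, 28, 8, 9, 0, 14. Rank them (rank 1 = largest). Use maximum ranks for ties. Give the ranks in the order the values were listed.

8, 2, 11, 4, 3, 6, 1, 9, 8, 11, 5

Sorted (descending): 28, 23, 16, 15, 14, 13, 9, 9, 8, 0, 0
The 2 values of 9 occupy positions 7–8 → each gets rank 8.
The 2 values of 0 occupy positions 10–11 → each gets rank 11.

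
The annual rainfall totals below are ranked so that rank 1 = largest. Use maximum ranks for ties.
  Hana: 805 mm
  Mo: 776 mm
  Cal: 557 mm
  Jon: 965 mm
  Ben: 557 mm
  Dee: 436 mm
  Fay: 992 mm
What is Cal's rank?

6

Sorted (descending): 992, 965, 805, 776, 557, 557, 436
The 2 values of 557 occupy positions 5–6 → each gets rank 6.
Cal has value 557 mm → rank 6.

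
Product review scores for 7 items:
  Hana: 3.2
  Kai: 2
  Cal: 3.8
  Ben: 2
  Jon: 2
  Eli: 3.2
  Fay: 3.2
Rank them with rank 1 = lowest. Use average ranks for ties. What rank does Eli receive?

5

Sorted (ascending): 2, 2, 2, 3.2, 3.2, 3.2, 3.8
The 3 values of 2 occupy positions 1–3 → average rank 2.
The 3 values of 3.2 occupy positions 4–6 → average rank 5.
Eli has value 3.2 → rank 5.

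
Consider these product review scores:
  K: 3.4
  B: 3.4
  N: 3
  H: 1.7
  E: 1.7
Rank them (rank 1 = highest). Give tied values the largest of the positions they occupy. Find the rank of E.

5

Sorted (descending): 3.4, 3.4, 3, 1.7, 1.7
The 2 values of 3.4 occupy positions 1–2 → each gets rank 2.
The 2 values of 1.7 occupy positions 4–5 → each gets rank 5.
E has value 1.7 → rank 5.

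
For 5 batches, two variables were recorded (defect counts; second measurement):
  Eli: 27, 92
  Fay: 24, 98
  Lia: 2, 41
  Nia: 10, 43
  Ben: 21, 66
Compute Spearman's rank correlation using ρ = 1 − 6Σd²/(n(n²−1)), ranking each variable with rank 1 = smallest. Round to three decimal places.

0.900

Ranks of variable 1: 5, 4, 1, 2, 3
Ranks of variable 2: 4, 5, 1, 2, 3
d = r₁ − r₂: 1, -1, 0, 0, 0
d²: 1, 1, 0, 0, 0; Σd² = 2
ρ = 1 − 6·2/(5·24) = 1 − 12/120 = 0.900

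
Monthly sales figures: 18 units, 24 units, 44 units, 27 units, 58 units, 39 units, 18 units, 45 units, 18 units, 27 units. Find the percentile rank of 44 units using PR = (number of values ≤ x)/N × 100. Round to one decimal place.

80.0

N = 10.
Strictly below 44: 7. Equal to 44: 1.
PR = 8/10 × 100 = 80.0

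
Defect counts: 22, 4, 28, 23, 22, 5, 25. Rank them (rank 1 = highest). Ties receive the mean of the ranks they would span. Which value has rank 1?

Sorted (descending): 28, 25, 23, 22, 22, 5, 4
The 2 values of 22 occupy positions 4–5 → average rank (4+5)/2 = 4.5.
Rank 1 → value 28.

28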